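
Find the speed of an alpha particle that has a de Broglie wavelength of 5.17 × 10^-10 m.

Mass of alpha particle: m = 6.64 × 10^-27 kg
1.93 × 10^2 m/s

From the de Broglie relation λ = h/(mv), we solve for v:

v = h/(mλ)
v = (6.626 × 10^-34 J·s) / (6.64 × 10^-27 kg × 5.17 × 10^-10 m)
v = 1.93 × 10^2 m/s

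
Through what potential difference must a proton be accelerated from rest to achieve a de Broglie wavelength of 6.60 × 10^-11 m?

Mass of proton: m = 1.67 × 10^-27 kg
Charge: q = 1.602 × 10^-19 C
1.88 × 10^-1 V

From λ = h/√(2mqV), we solve for V:

λ² = h²/(2mqV)
V = h²/(2mqλ²)
V = (6.626 × 10^-34 J·s)² / (2 × 1.67 × 10^-27 kg × 1.602 × 10^-19 C × (6.60 × 10^-11 m)²)
V = 1.88 × 10^-1 V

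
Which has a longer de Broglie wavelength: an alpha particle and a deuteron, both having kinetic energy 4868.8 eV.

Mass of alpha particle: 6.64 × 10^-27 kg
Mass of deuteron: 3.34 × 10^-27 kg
The deuteron has the longer wavelength.

Using λ = h/√(2mKE):

For alpha particle: λ₁ = h/√(2m₁KE) = 2.06 × 10^-13 m
For deuteron: λ₂ = h/√(2m₂KE) = 2.90 × 10^-13 m

Since λ ∝ 1/√m at constant kinetic energy, the lighter particle has the longer wavelength.

The deuteron has the longer de Broglie wavelength.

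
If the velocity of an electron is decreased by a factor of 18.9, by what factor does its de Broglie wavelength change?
The wavelength increases by a factor of 18.9.

From λ = h/(mv), the wavelength is inversely proportional to velocity:

λ ∝ 1/v

If v → v/18.9, then λ → 18.9λ

When velocity is decreased by a factor of 18.9, the wavelength increases by a factor of 18.9.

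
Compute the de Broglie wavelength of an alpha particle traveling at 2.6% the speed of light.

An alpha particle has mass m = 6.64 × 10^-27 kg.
1.28 × 10^-14 m

Using the de Broglie relation λ = h/(mv):

v = 2.6% × c = 7.795 × 10^6 m/s

λ = h/(mv)
λ = (6.626 × 10^-34 J·s) / (6.64 × 10^-27 kg × 7.795 × 10^6 m/s)
λ = 1.28 × 10^-14 m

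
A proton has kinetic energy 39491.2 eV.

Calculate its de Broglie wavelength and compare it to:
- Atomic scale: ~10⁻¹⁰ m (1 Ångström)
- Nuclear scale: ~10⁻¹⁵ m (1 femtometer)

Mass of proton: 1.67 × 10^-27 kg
λ = 1.44 × 10^-13 m, which is between nuclear and atomic scales.

Using λ = h/√(2mKE):

KE = 39491.2 eV = 6.327 × 10^-15 J

λ = h/√(2mKE)
λ = (6.626 × 10^-34 J·s) / √(2 × 1.67 × 10^-27 kg × 6.327 × 10^-15 J)
λ = 1.44 × 10^-13 m

Comparison:
- Atomic scale (10⁻¹⁰ m): λ is 0.0014× this size
- Nuclear scale (10⁻¹⁵ m): λ is 1.4e+02× this size

The wavelength is between nuclear and atomic scales.

This wavelength is appropriate for probing atomic structure but too large for nuclear physics experiments.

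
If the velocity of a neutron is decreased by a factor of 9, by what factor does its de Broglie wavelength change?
The wavelength increases by a factor of 9.

From λ = h/(mv), the wavelength is inversely proportional to velocity:

λ ∝ 1/v

If v → v/9, then λ → 9λ

When velocity is decreased by a factor of 9, the wavelength increases by a factor of 9.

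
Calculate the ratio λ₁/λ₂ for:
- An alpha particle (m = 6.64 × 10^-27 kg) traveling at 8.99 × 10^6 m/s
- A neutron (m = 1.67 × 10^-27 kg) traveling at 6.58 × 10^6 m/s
λ₁/λ₂ = 0.184

Using λ = h/(mv):

λ₁ = h/(m₁v₁) = 1.11 × 10^-14 m
λ₂ = h/(m₂v₂) = 6.03 × 10^-14 m

Ratio λ₁/λ₂ = (m₂v₂)/(m₁v₁)
         = (1.67 × 10^-27 kg × 6.58 × 10^6 m/s) / (6.64 × 10^-27 kg × 8.99 × 10^6 m/s)
         = 0.184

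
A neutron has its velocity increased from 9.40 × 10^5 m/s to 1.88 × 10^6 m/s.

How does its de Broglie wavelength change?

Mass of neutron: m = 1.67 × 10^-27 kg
The wavelength decreases by a factor of 2.

Using λ = h/(mv):

Initial wavelength: λ₁ = h/(mv₁) = 4.22 × 10^-13 m
Final wavelength: λ₂ = h/(mv₂) = 2.11 × 10^-13 m

Since λ ∝ 1/v, when velocity increases by a factor of 2, the wavelength decreases by a factor of 2.

λ₂/λ₁ = v₁/v₂ = 1/2

The wavelength decreases by a factor of 2.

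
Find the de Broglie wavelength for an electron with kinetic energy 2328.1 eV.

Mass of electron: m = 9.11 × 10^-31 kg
2.54 × 10^-11 m

Using λ = h/√(2mKE):

First convert KE to Joules: KE = 2328.1 eV = 3.730 × 10^-16 J

λ = h/√(2mKE)
λ = (6.626 × 10^-34 J·s) / √(2 × 9.11 × 10^-31 kg × 3.730 × 10^-16 J)
λ = 2.54 × 10^-11 m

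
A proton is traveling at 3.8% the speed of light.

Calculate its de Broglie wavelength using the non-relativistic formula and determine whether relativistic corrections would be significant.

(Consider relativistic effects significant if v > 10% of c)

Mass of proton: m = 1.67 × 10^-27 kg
No, relativistic corrections are not needed.

Using the non-relativistic de Broglie formula λ = h/(mv):

v = 3.8% × c = 1.139 × 10^7 m/s

λ = h/(mv)
λ = (6.626 × 10^-34 J·s) / (1.67 × 10^-27 kg × 1.139 × 10^7 m/s)
λ = 3.48 × 10^-14 m

Since v = 3.8% of c < 10% of c, relativistic corrections are NOT significant and this non-relativistic result is a good approximation.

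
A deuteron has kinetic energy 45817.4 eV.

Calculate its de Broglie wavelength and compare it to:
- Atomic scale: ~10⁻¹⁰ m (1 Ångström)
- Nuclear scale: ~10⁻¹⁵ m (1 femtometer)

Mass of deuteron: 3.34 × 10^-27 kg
λ = 9.46 × 10^-14 m, which is between nuclear and atomic scales.

Using λ = h/√(2mKE):

KE = 45817.4 eV = 7.341 × 10^-15 J

λ = h/√(2mKE)
λ = (6.626 × 10^-34 J·s) / √(2 × 3.34 × 10^-27 kg × 7.341 × 10^-15 J)
λ = 9.46 × 10^-14 m

Comparison:
- Atomic scale (10⁻¹⁰ m): λ is 0.00095× this size
- Nuclear scale (10⁻¹⁵ m): λ is 95× this size

The wavelength is between nuclear and atomic scales.

This wavelength is appropriate for probing atomic structure but too large for nuclear physics experiments.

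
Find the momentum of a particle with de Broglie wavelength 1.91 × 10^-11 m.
3.47 × 10^-23 kg·m/s

From the de Broglie relation λ = h/p, we solve for p:

p = h/λ
p = (6.626 × 10^-34 J·s) / (1.91 × 10^-11 m)
p = 3.47 × 10^-23 kg·m/s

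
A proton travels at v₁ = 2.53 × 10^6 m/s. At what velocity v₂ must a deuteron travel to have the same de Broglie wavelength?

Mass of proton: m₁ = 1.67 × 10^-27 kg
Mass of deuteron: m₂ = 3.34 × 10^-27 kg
v₂ = 1.26 × 10^6 m/s

For equal de Broglie wavelengths: λ₁ = λ₂

h/(m₁v₁) = h/(m₂v₂)
m₁v₁ = m₂v₂
v₂ = v₁ · (m₁/m₂)

v₂ = 2.53 × 10^6 m/s × (1.67 × 10^-27 kg / 3.34 × 10^-27 kg)
v₂ = 1.26 × 10^6 m/s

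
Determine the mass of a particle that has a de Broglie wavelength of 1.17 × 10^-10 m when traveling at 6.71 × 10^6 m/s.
8.44 × 10^-31 kg

From the de Broglie relation λ = h/(mv), we solve for m:

m = h/(λv)
m = (6.626 × 10^-34 J·s) / (1.17 × 10^-10 m × 6.71 × 10^6 m/s)
m = 8.44 × 10^-31 kg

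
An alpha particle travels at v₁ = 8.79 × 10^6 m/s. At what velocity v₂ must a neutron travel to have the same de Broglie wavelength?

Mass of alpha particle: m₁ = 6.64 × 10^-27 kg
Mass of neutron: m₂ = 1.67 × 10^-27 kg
v₂ = 3.49 × 10^7 m/s

For equal de Broglie wavelengths: λ₁ = λ₂

h/(m₁v₁) = h/(m₂v₂)
m₁v₁ = m₂v₂
v₂ = v₁ · (m₁/m₂)

v₂ = 8.79 × 10^6 m/s × (6.64 × 10^-27 kg / 1.67 × 10^-27 kg)
v₂ = 3.49 × 10^7 m/s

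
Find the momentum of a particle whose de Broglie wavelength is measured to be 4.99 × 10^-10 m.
1.33 × 10^-24 kg·m/s

From the de Broglie relation λ = h/p, we solve for p:

p = h/λ
p = (6.626 × 10^-34 J·s) / (4.99 × 10^-10 m)
p = 1.33 × 10^-24 kg·m/s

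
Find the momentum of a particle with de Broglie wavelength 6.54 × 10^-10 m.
1.01 × 10^-24 kg·m/s

From the de Broglie relation λ = h/p, we solve for p:

p = h/λ
p = (6.626 × 10^-34 J·s) / (6.54 × 10^-10 m)
p = 1.01 × 10^-24 kg·m/s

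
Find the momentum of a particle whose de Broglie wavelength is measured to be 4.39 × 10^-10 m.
1.51 × 10^-24 kg·m/s

From the de Broglie relation λ = h/p, we solve for p:

p = h/λ
p = (6.626 × 10^-34 J·s) / (4.39 × 10^-10 m)
p = 1.51 × 10^-24 kg·m/s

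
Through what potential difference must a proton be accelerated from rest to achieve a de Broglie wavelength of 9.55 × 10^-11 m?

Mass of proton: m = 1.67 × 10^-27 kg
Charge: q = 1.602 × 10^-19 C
9.00 × 10^-2 V

From λ = h/√(2mqV), we solve for V:

λ² = h²/(2mqV)
V = h²/(2mqλ²)
V = (6.626 × 10^-34 J·s)² / (2 × 1.67 × 10^-27 kg × 1.602 × 10^-19 C × (9.55 × 10^-11 m)²)
V = 9.00 × 10^-2 V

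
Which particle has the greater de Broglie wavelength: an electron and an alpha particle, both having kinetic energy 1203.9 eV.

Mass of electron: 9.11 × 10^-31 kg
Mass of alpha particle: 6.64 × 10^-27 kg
The electron has the longer wavelength.

Using λ = h/√(2mKE):

For electron: λ₁ = h/√(2m₁KE) = 3.53 × 10^-11 m
For alpha particle: λ₂ = h/√(2m₂KE) = 4.14 × 10^-13 m

Since λ ∝ 1/√m at constant kinetic energy, the lighter particle has the longer wavelength.

The electron has the longer de Broglie wavelength.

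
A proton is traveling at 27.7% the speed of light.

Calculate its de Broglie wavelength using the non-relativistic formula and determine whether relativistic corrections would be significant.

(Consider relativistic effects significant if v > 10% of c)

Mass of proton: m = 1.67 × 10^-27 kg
Yes, relativistic corrections are needed.

Using the non-relativistic de Broglie formula λ = h/(mv):

v = 27.7% × c = 8.304 × 10^7 m/s

λ = h/(mv)
λ = (6.626 × 10^-34 J·s) / (1.67 × 10^-27 kg × 8.304 × 10^7 m/s)
λ = 4.78 × 10^-15 m

Since v = 27.7% of c > 10% of c, relativistic corrections ARE significant and the actual wavelength would differ from this non-relativistic estimate.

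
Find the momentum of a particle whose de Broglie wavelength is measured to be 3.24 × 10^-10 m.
2.05 × 10^-24 kg·m/s

From the de Broglie relation λ = h/p, we solve for p:

p = h/λ
p = (6.626 × 10^-34 J·s) / (3.24 × 10^-10 m)
p = 2.05 × 10^-24 kg·m/s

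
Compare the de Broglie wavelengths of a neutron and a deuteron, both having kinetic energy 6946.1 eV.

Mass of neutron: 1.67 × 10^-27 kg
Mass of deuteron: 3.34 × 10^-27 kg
The neutron has the longer wavelength.

Using λ = h/√(2mKE):

For neutron: λ₁ = h/√(2m₁KE) = 3.44 × 10^-13 m
For deuteron: λ₂ = h/√(2m₂KE) = 2.43 × 10^-13 m

Since λ ∝ 1/√m at constant kinetic energy, the lighter particle has the longer wavelength.

The neutron has the longer de Broglie wavelength.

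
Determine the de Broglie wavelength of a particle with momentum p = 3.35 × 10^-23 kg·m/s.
1.98 × 10^-11 m

Using the de Broglie relation λ = h/p:

λ = h/p
λ = (6.626 × 10^-34 J·s) / (3.35 × 10^-23 kg·m/s)
λ = 1.98 × 10^-11 m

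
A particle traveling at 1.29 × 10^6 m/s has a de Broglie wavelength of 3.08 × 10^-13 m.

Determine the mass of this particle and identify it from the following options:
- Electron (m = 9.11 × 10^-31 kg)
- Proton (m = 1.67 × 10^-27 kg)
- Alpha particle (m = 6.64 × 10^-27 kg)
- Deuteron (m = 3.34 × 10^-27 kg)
The particle is a proton.

From λ = h/(mv), solve for mass:

m = h/(λv)
m = (6.626 × 10^-34 J·s) / (3.08 × 10^-13 m × 1.29 × 10^6 m/s)
m = 1.67 × 10^-27 kg

Comparing with the listed masses, this is closest to a proton.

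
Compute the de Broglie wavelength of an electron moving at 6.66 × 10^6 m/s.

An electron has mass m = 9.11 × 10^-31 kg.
1.09 × 10^-10 m

Using the de Broglie relation λ = h/(mv):

λ = h/(mv)
λ = (6.626 × 10^-34 J·s) / (9.11 × 10^-31 kg × 6.66 × 10^6 m/s)
λ = 1.09 × 10^-10 m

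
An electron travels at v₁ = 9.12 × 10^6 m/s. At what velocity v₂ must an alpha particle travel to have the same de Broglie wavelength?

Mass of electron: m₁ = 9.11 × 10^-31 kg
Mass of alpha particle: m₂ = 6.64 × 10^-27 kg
v₂ = 1.25 × 10^3 m/s

For equal de Broglie wavelengths: λ₁ = λ₂

h/(m₁v₁) = h/(m₂v₂)
m₁v₁ = m₂v₂
v₂ = v₁ · (m₁/m₂)

v₂ = 9.12 × 10^6 m/s × (9.11 × 10^-31 kg / 6.64 × 10^-27 kg)
v₂ = 1.25 × 10^3 m/s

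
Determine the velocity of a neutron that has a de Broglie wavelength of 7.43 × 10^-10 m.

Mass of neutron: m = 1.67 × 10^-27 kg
5.34 × 10^2 m/s

From the de Broglie relation λ = h/(mv), we solve for v:

v = h/(mλ)
v = (6.626 × 10^-34 J·s) / (1.67 × 10^-27 kg × 7.43 × 10^-10 m)
v = 5.34 × 10^2 m/s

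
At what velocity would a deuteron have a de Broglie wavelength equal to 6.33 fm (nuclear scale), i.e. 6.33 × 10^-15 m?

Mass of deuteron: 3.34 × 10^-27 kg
3.13 × 10^7 m/s

From λ = h/(mv), solve for v:

v = h/(mλ)
v = (6.626 × 10^-34 J·s) / (3.34 × 10^-27 kg × 6.33 × 10^-15 m)
v = 3.13 × 10^7 m/s

Note: This velocity is 10.5% of the speed of light, so relativistic corrections would be needed for a more accurate calculation.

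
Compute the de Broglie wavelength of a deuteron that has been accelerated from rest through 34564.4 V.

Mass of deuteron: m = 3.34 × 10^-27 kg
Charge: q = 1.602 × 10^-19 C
1.09 × 10^-13 m

When a particle is accelerated through voltage V, it gains kinetic energy KE = qV.

The de Broglie wavelength is then λ = h/√(2mqV):

λ = h/√(2mqV)
λ = (6.626 × 10^-34 J·s) / √(2 × 3.34 × 10^-27 kg × 1.602 × 10^-19 C × 34564.4 V)
λ = 1.09 × 10^-13 m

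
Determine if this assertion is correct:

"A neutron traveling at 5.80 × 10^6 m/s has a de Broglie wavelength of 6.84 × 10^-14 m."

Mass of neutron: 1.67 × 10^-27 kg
True

The claim is correct.

Using λ = h/(mv):
λ = (6.626 × 10^-34 J·s) / (1.67 × 10^-27 kg × 5.80 × 10^6 m/s)
λ = 6.84 × 10^-14 m

This matches the claimed value.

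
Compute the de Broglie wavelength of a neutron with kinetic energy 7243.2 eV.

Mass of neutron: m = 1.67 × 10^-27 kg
3.37 × 10^-13 m

Using λ = h/√(2mKE):

First convert KE to Joules: KE = 7243.2 eV = 1.160 × 10^-15 J

λ = h/√(2mKE)
λ = (6.626 × 10^-34 J·s) / √(2 × 1.67 × 10^-27 kg × 1.160 × 10^-15 J)
λ = 3.37 × 10^-13 m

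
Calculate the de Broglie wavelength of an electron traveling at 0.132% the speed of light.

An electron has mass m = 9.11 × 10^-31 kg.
1.84 × 10^-9 m

Using the de Broglie relation λ = h/(mv):

v = 0.132% × c = 3.957 × 10^5 m/s

λ = h/(mv)
λ = (6.626 × 10^-34 J·s) / (9.11 × 10^-31 kg × 3.957 × 10^5 m/s)
λ = 1.84 × 10^-9 m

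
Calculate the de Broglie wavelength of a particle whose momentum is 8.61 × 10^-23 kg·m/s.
7.70 × 10^-12 m

Using the de Broglie relation λ = h/p:

λ = h/p
λ = (6.626 × 10^-34 J·s) / (8.61 × 10^-23 kg·m/s)
λ = 7.70 × 10^-12 m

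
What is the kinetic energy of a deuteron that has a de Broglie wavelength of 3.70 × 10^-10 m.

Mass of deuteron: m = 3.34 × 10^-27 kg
4.80 × 10^-22 J (or 3.00 × 10^-3 eV)

From λ = h/√(2mKE), we solve for KE:

λ² = h²/(2mKE)
KE = h²/(2mλ²)
KE = (6.626 × 10^-34 J·s)² / (2 × 3.34 × 10^-27 kg × (3.70 × 10^-10 m)²)
KE = 4.80 × 10^-22 J
KE = 3.00 × 10^-3 eV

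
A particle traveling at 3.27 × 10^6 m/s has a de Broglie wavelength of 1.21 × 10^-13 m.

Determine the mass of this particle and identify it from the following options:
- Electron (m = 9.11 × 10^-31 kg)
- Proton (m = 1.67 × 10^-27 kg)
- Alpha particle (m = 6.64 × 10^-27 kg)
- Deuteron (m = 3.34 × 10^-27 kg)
The particle is a proton.

From λ = h/(mv), solve for mass:

m = h/(λv)
m = (6.626 × 10^-34 J·s) / (1.21 × 10^-13 m × 3.27 × 10^6 m/s)
m = 1.67 × 10^-27 kg

Comparing with the listed masses, this is closest to a proton.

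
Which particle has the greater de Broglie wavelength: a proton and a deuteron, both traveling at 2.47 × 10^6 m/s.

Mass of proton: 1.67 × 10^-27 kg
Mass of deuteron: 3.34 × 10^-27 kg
The proton has the longer wavelength.

Using λ = h/(mv), since both particles have the same velocity, the wavelength depends only on mass.

For proton: λ₁ = h/(m₁v) = 1.61 × 10^-13 m
For deuteron: λ₂ = h/(m₂v) = 8.03 × 10^-14 m

Since λ ∝ 1/m at constant velocity, the lighter particle has the longer wavelength.

The proton has the longer de Broglie wavelength.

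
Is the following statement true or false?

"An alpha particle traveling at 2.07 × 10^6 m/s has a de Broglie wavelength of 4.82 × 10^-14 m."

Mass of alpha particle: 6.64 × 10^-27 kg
True

The claim is correct.

Using λ = h/(mv):
λ = (6.626 × 10^-34 J·s) / (6.64 × 10^-27 kg × 2.07 × 10^6 m/s)
λ = 4.82 × 10^-14 m

This matches the claimed value.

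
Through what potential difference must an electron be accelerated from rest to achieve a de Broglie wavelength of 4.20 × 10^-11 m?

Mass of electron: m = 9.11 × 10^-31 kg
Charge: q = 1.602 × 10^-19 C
853 V

From λ = h/√(2mqV), we solve for V:

λ² = h²/(2mqV)
V = h²/(2mqλ²)
V = (6.626 × 10^-34 J·s)² / (2 × 9.11 × 10^-31 kg × 1.602 × 10^-19 C × (4.20 × 10^-11 m)²)
V = 853 V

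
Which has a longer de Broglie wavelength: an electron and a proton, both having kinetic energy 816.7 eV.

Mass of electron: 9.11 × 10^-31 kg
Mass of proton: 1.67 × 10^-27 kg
The electron has the longer wavelength.

Using λ = h/√(2mKE):

For electron: λ₁ = h/√(2m₁KE) = 4.29 × 10^-11 m
For proton: λ₂ = h/√(2m₂KE) = 1.00 × 10^-12 m

Since λ ∝ 1/√m at constant kinetic energy, the lighter particle has the longer wavelength.

The electron has the longer de Broglie wavelength.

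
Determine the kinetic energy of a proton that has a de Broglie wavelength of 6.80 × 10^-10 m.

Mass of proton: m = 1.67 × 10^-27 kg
2.84 × 10^-22 J (or 1.77 × 10^-3 eV)

From λ = h/√(2mKE), we solve for KE:

λ² = h²/(2mKE)
KE = h²/(2mλ²)
KE = (6.626 × 10^-34 J·s)² / (2 × 1.67 × 10^-27 kg × (6.80 × 10^-10 m)²)
KE = 2.84 × 10^-22 J
KE = 1.77 × 10^-3 eV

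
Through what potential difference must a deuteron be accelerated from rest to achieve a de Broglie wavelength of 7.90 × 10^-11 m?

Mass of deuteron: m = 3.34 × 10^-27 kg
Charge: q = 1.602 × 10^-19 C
6.57 × 10^-2 V

From λ = h/√(2mqV), we solve for V:

λ² = h²/(2mqV)
V = h²/(2mqλ²)
V = (6.626 × 10^-34 J·s)² / (2 × 3.34 × 10^-27 kg × 1.602 × 10^-19 C × (7.90 × 10^-11 m)²)
V = 6.57 × 10^-2 V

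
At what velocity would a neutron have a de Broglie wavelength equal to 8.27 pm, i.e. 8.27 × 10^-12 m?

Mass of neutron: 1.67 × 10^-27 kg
4.80 × 10^4 m/s

From λ = h/(mv), solve for v:

v = h/(mλ)
v = (6.626 × 10^-34 J·s) / (1.67 × 10^-27 kg × 8.27 × 10^-12 m)
v = 4.80 × 10^4 m/s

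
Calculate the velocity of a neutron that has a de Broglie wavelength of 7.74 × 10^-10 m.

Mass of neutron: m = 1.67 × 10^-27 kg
5.13 × 10^2 m/s

From the de Broglie relation λ = h/(mv), we solve for v:

v = h/(mλ)
v = (6.626 × 10^-34 J·s) / (1.67 × 10^-27 kg × 7.74 × 10^-10 m)
v = 5.13 × 10^2 m/s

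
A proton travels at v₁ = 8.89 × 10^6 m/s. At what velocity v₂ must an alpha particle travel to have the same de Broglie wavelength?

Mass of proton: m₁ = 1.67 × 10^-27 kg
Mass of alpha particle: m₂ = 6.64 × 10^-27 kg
v₂ = 2.24 × 10^6 m/s

For equal de Broglie wavelengths: λ₁ = λ₂

h/(m₁v₁) = h/(m₂v₂)
m₁v₁ = m₂v₂
v₂ = v₁ · (m₁/m₂)

v₂ = 8.89 × 10^6 m/s × (1.67 × 10^-27 kg / 6.64 × 10^-27 kg)
v₂ = 2.24 × 10^6 m/s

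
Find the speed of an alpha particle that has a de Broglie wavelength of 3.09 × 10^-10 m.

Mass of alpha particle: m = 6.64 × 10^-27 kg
3.23 × 10^2 m/s

From the de Broglie relation λ = h/(mv), we solve for v:

v = h/(mλ)
v = (6.626 × 10^-34 J·s) / (6.64 × 10^-27 kg × 3.09 × 10^-10 m)
v = 3.23 × 10^2 m/s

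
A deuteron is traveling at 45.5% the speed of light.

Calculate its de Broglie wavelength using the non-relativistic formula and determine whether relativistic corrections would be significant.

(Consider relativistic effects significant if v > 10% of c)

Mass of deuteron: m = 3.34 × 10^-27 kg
Yes, relativistic corrections are needed.

Using the non-relativistic de Broglie formula λ = h/(mv):

v = 45.5% × c = 1.364 × 10^8 m/s

λ = h/(mv)
λ = (6.626 × 10^-34 J·s) / (3.34 × 10^-27 kg × 1.364 × 10^8 m/s)
λ = 1.45 × 10^-15 m

Since v = 45.5% of c > 10% of c, relativistic corrections ARE significant and the actual wavelength would differ from this non-relativistic estimate.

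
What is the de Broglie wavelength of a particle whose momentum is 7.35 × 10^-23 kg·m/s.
9.01 × 10^-12 m

Using the de Broglie relation λ = h/p:

λ = h/p
λ = (6.626 × 10^-34 J·s) / (7.35 × 10^-23 kg·m/s)
λ = 9.01 × 10^-12 m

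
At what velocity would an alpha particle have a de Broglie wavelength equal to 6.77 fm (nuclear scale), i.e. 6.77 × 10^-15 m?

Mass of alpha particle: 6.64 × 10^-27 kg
1.47 × 10^7 m/s

From λ = h/(mv), solve for v:

v = h/(mλ)
v = (6.626 × 10^-34 J·s) / (6.64 × 10^-27 kg × 6.77 × 10^-15 m)
v = 1.47 × 10^7 m/s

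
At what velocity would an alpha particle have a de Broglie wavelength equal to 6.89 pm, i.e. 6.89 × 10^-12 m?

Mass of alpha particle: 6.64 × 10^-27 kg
1.45 × 10^4 m/s

From λ = h/(mv), solve for v:

v = h/(mλ)
v = (6.626 × 10^-34 J·s) / (6.64 × 10^-27 kg × 6.89 × 10^-12 m)
v = 1.45 × 10^4 m/s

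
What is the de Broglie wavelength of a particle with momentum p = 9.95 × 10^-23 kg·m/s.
6.66 × 10^-12 m

Using the de Broglie relation λ = h/p:

λ = h/p
λ = (6.626 × 10^-34 J·s) / (9.95 × 10^-23 kg·m/s)
λ = 6.66 × 10^-12 m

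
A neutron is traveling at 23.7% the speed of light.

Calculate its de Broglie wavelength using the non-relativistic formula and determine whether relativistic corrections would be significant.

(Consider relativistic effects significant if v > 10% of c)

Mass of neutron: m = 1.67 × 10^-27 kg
Yes, relativistic corrections are needed.

Using the non-relativistic de Broglie formula λ = h/(mv):

v = 23.7% × c = 7.105 × 10^7 m/s

λ = h/(mv)
λ = (6.626 × 10^-34 J·s) / (1.67 × 10^-27 kg × 7.105 × 10^7 m/s)
λ = 5.58 × 10^-15 m

Since v = 23.7% of c > 10% of c, relativistic corrections ARE significant and the actual wavelength would differ from this non-relativistic estimate.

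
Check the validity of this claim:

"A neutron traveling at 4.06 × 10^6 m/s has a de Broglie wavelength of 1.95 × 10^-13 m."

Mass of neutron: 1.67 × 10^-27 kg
False

The claim is incorrect.

Using λ = h/(mv):
λ = (6.626 × 10^-34 J·s) / (1.67 × 10^-27 kg × 4.06 × 10^6 m/s)
λ = 9.77 × 10^-14 m

The actual wavelength differs from the claimed 1.95 × 10^-13 m.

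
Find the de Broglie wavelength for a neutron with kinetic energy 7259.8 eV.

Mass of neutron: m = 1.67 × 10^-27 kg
3.36 × 10^-13 m

Using λ = h/√(2mKE):

First convert KE to Joules: KE = 7259.8 eV = 1.163 × 10^-15 J

λ = h/√(2mKE)
λ = (6.626 × 10^-34 J·s) / √(2 × 1.67 × 10^-27 kg × 1.163 × 10^-15 J)
λ = 3.36 × 10^-13 m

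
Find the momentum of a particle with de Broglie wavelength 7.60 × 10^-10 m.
8.72 × 10^-25 kg·m/s

From the de Broglie relation λ = h/p, we solve for p:

p = h/λ
p = (6.626 × 10^-34 J·s) / (7.60 × 10^-10 m)
p = 8.72 × 10^-25 kg·m/s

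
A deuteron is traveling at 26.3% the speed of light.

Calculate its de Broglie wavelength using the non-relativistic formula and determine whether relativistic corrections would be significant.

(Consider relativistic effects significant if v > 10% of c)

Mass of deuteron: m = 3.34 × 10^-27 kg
Yes, relativistic corrections are needed.

Using the non-relativistic de Broglie formula λ = h/(mv):

v = 26.3% × c = 7.885 × 10^7 m/s

λ = h/(mv)
λ = (6.626 × 10^-34 J·s) / (3.34 × 10^-27 kg × 7.885 × 10^7 m/s)
λ = 2.52 × 10^-15 m

Since v = 26.3% of c > 10% of c, relativistic corrections ARE significant and the actual wavelength would differ from this non-relativistic estimate.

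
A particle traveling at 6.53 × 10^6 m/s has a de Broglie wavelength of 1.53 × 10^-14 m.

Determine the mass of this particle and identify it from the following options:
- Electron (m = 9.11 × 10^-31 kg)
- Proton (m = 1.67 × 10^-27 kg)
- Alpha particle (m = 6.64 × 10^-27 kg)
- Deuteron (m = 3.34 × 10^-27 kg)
The particle is an alpha particle.

From λ = h/(mv), solve for mass:

m = h/(λv)
m = (6.626 × 10^-34 J·s) / (1.53 × 10^-14 m × 6.53 × 10^6 m/s)
m = 6.63 × 10^-27 kg

Comparing with the listed masses, this is closest to an alpha particle.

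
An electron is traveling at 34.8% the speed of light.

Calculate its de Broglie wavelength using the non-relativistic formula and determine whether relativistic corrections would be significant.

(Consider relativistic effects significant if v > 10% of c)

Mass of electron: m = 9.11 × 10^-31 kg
Yes, relativistic corrections are needed.

Using the non-relativistic de Broglie formula λ = h/(mv):

v = 34.8% × c = 1.043 × 10^8 m/s

λ = h/(mv)
λ = (6.626 × 10^-34 J·s) / (9.11 × 10^-31 kg × 1.043 × 10^8 m/s)
λ = 6.97 × 10^-12 m

Since v = 34.8% of c > 10% of c, relativistic corrections ARE significant and the actual wavelength would differ from this non-relativistic estimate.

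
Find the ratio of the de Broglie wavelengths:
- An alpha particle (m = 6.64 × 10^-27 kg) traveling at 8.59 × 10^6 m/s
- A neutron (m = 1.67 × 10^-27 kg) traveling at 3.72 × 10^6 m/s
λ₁/λ₂ = 0.109

Using λ = h/(mv):

λ₁ = h/(m₁v₁) = 1.16 × 10^-14 m
λ₂ = h/(m₂v₂) = 1.07 × 10^-13 m

Ratio λ₁/λ₂ = (m₂v₂)/(m₁v₁)
         = (1.67 × 10^-27 kg × 3.72 × 10^6 m/s) / (6.64 × 10^-27 kg × 8.59 × 10^6 m/s)
         = 0.109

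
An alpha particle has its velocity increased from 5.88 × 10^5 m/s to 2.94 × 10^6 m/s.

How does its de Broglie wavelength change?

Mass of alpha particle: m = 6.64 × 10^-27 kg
The wavelength decreases by a factor of 5.

Using λ = h/(mv):

Initial wavelength: λ₁ = h/(mv₁) = 1.70 × 10^-13 m
Final wavelength: λ₂ = h/(mv₂) = 3.39 × 10^-14 m

Since λ ∝ 1/v, when velocity increases by a factor of 5, the wavelength decreases by a factor of 5.

λ₂/λ₁ = v₁/v₂ = 1/5

The wavelength decreases by a factor of 5.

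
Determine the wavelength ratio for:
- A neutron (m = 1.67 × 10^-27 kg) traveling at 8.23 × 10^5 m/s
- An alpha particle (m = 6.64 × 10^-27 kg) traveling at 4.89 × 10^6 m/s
λ₁/λ₂ = 23.6

Using λ = h/(mv):

λ₁ = h/(m₁v₁) = 4.82 × 10^-13 m
λ₂ = h/(m₂v₂) = 2.04 × 10^-14 m

Ratio λ₁/λ₂ = (m₂v₂)/(m₁v₁)
         = (6.64 × 10^-27 kg × 4.89 × 10^6 m/s) / (1.67 × 10^-27 kg × 8.23 × 10^5 m/s)
         = 23.6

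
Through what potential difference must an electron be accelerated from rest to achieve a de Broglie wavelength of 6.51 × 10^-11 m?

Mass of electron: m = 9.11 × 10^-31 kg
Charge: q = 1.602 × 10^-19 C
355 V

From λ = h/√(2mqV), we solve for V:

λ² = h²/(2mqV)
V = h²/(2mqλ²)
V = (6.626 × 10^-34 J·s)² / (2 × 9.11 × 10^-31 kg × 1.602 × 10^-19 C × (6.51 × 10^-11 m)²)
V = 355 V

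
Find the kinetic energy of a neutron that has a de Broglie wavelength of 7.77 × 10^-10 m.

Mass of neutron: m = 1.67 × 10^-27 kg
2.18 × 10^-22 J (or 1.36 × 10^-3 eV)

From λ = h/√(2mKE), we solve for KE:

λ² = h²/(2mKE)
KE = h²/(2mλ²)
KE = (6.626 × 10^-34 J·s)² / (2 × 1.67 × 10^-27 kg × (7.77 × 10^-10 m)²)
KE = 2.18 × 10^-22 J
KE = 1.36 × 10^-3 eV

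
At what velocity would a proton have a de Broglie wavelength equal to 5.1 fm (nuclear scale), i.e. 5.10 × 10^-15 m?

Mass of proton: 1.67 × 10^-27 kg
7.78 × 10^7 m/s

From λ = h/(mv), solve for v:

v = h/(mλ)
v = (6.626 × 10^-34 J·s) / (1.67 × 10^-27 kg × 5.10 × 10^-15 m)
v = 7.78 × 10^7 m/s

Note: This velocity is 26.0% of the speed of light, so relativistic corrections would be needed for a more accurate calculation.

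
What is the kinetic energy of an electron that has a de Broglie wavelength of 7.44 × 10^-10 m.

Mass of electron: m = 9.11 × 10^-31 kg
4.35 × 10^-19 J (or 2.72 eV)

From λ = h/√(2mKE), we solve for KE:

λ² = h²/(2mKE)
KE = h²/(2mλ²)
KE = (6.626 × 10^-34 J·s)² / (2 × 9.11 × 10^-31 kg × (7.44 × 10^-10 m)²)
KE = 4.35 × 10^-19 J
KE = 2.72 eV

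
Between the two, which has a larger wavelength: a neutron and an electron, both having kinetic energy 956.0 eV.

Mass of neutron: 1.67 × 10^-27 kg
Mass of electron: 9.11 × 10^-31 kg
The electron has the longer wavelength.

Using λ = h/√(2mKE):

For neutron: λ₁ = h/√(2m₁KE) = 9.26 × 10^-13 m
For electron: λ₂ = h/√(2m₂KE) = 3.97 × 10^-11 m

Since λ ∝ 1/√m at constant kinetic energy, the lighter particle has the longer wavelength.

The electron has the longer de Broglie wavelength.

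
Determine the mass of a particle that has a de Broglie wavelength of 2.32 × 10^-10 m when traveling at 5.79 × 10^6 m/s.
4.93 × 10^-31 kg

From the de Broglie relation λ = h/(mv), we solve for m:

m = h/(λv)
m = (6.626 × 10^-34 J·s) / (2.32 × 10^-10 m × 5.79 × 10^6 m/s)
m = 4.93 × 10^-31 kg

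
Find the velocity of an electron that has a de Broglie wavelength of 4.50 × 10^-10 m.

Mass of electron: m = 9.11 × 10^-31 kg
1.62 × 10^6 m/s

From the de Broglie relation λ = h/(mv), we solve for v:

v = h/(mλ)
v = (6.626 × 10^-34 J·s) / (9.11 × 10^-31 kg × 4.50 × 10^-10 m)
v = 1.62 × 10^6 m/s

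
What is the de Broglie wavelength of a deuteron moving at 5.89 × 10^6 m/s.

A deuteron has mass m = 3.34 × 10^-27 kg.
3.37 × 10^-14 m

Using the de Broglie relation λ = h/(mv):

λ = h/(mv)
λ = (6.626 × 10^-34 J·s) / (3.34 × 10^-27 kg × 5.89 × 10^6 m/s)
λ = 3.37 × 10^-14 m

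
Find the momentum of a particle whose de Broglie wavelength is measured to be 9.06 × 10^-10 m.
7.31 × 10^-25 kg·m/s

From the de Broglie relation λ = h/p, we solve for p:

p = h/λ
p = (6.626 × 10^-34 J·s) / (9.06 × 10^-10 m)
p = 7.31 × 10^-25 kg·m/s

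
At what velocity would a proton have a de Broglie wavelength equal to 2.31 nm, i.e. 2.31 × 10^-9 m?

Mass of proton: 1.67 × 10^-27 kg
1.72 × 10^2 m/s

From λ = h/(mv), solve for v:

v = h/(mλ)
v = (6.626 × 10^-34 J·s) / (1.67 × 10^-27 kg × 2.31 × 10^-9 m)
v = 1.72 × 10^2 m/s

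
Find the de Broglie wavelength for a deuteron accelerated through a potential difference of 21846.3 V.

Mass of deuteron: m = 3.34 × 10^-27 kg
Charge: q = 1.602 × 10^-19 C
1.37 × 10^-13 m

When a particle is accelerated through voltage V, it gains kinetic energy KE = qV.

The de Broglie wavelength is then λ = h/√(2mqV):

λ = h/√(2mqV)
λ = (6.626 × 10^-34 J·s) / √(2 × 3.34 × 10^-27 kg × 1.602 × 10^-19 C × 21846.3 V)
λ = 1.37 × 10^-13 m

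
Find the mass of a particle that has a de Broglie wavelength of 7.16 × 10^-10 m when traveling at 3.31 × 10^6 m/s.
2.80 × 10^-31 kg

From the de Broglie relation λ = h/(mv), we solve for m:

m = h/(λv)
m = (6.626 × 10^-34 J·s) / (7.16 × 10^-10 m × 3.31 × 10^6 m/s)
m = 2.80 × 10^-31 kg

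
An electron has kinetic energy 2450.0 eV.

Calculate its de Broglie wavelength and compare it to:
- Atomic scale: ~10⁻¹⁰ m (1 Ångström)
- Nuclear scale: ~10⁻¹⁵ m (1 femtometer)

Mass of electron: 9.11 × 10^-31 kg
λ = 2.48 × 10^-11 m, which is between nuclear and atomic scales.

Using λ = h/√(2mKE):

KE = 2450.0 eV = 3.925 × 10^-16 J

λ = h/√(2mKE)
λ = (6.626 × 10^-34 J·s) / √(2 × 9.11 × 10^-31 kg × 3.925 × 10^-16 J)
λ = 2.48 × 10^-11 m

Comparison:
- Atomic scale (10⁻¹⁰ m): λ is 0.25× this size
- Nuclear scale (10⁻¹⁵ m): λ is 2.5e+04× this size

The wavelength is between nuclear and atomic scales.

This wavelength is appropriate for probing atomic structure but too large for nuclear physics experiments.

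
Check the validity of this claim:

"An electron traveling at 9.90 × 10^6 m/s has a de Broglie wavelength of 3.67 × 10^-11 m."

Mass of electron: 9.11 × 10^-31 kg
False

The claim is incorrect.

Using λ = h/(mv):
λ = (6.626 × 10^-34 J·s) / (9.11 × 10^-31 kg × 9.90 × 10^6 m/s)
λ = 7.35 × 10^-11 m

The actual wavelength differs from the claimed 3.67 × 10^-11 m.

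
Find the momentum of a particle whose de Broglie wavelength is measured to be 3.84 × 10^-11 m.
1.73 × 10^-23 kg·m/s

From the de Broglie relation λ = h/p, we solve for p:

p = h/λ
p = (6.626 × 10^-34 J·s) / (3.84 × 10^-11 m)
p = 1.73 × 10^-23 kg·m/s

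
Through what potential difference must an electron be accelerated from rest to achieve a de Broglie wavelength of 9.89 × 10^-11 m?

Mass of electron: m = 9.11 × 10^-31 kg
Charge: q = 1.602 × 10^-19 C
154 V

From λ = h/√(2mqV), we solve for V:

λ² = h²/(2mqV)
V = h²/(2mqλ²)
V = (6.626 × 10^-34 J·s)² / (2 × 9.11 × 10^-31 kg × 1.602 × 10^-19 C × (9.89 × 10^-11 m)²)
V = 154 V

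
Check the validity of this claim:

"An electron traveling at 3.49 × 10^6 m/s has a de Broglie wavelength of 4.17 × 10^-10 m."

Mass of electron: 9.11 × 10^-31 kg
False

The claim is incorrect.

Using λ = h/(mv):
λ = (6.626 × 10^-34 J·s) / (9.11 × 10^-31 kg × 3.49 × 10^6 m/s)
λ = 2.08 × 10^-10 m

The actual wavelength differs from the claimed 4.17 × 10^-10 m.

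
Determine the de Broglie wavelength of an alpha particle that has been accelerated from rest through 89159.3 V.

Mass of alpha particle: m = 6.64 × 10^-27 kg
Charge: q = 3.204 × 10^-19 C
3.40 × 10^-14 m

When a particle is accelerated through voltage V, it gains kinetic energy KE = qV.

The de Broglie wavelength is then λ = h/√(2mqV):

λ = h/√(2mqV)
λ = (6.626 × 10^-34 J·s) / √(2 × 6.64 × 10^-27 kg × 3.204 × 10^-19 C × 89159.3 V)
λ = 3.40 × 10^-14 m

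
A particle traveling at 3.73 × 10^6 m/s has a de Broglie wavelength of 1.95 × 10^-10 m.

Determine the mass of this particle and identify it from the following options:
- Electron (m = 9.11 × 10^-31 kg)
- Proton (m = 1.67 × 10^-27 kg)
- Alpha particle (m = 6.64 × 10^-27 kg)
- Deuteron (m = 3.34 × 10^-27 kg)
The particle is an electron.

From λ = h/(mv), solve for mass:

m = h/(λv)
m = (6.626 × 10^-34 J·s) / (1.95 × 10^-10 m × 3.73 × 10^6 m/s)
m = 9.11 × 10^-31 kg

Comparing with the listed masses, this is closest to an electron.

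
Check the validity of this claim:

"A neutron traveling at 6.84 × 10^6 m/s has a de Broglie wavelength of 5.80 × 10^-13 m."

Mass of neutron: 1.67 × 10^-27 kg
False

The claim is incorrect.

Using λ = h/(mv):
λ = (6.626 × 10^-34 J·s) / (1.67 × 10^-27 kg × 6.84 × 10^6 m/s)
λ = 5.80 × 10^-14 m

The actual wavelength differs from the claimed 5.80 × 10^-13 m.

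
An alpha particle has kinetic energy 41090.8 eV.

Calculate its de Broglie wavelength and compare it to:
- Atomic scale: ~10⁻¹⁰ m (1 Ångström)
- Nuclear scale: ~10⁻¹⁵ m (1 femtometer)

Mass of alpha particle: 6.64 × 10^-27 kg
λ = 7.09 × 10^-14 m, which is between nuclear and atomic scales.

Using λ = h/√(2mKE):

KE = 41090.8 eV = 6.583 × 10^-15 J

λ = h/√(2mKE)
λ = (6.626 × 10^-34 J·s) / √(2 × 6.64 × 10^-27 kg × 6.583 × 10^-15 J)
λ = 7.09 × 10^-14 m

Comparison:
- Atomic scale (10⁻¹⁰ m): λ is 0.00071× this size
- Nuclear scale (10⁻¹⁵ m): λ is 71× this size

The wavelength is between nuclear and atomic scales.

This wavelength is appropriate for probing atomic structure but too large for nuclear physics experiments.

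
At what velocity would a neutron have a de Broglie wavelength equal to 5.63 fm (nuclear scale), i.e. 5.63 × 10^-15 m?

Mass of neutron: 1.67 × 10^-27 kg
7.05 × 10^7 m/s

From λ = h/(mv), solve for v:

v = h/(mλ)
v = (6.626 × 10^-34 J·s) / (1.67 × 10^-27 kg × 5.63 × 10^-15 m)
v = 7.05 × 10^7 m/s

Note: This velocity is 23.5% of the speed of light, so relativistic corrections would be needed for a more accurate calculation.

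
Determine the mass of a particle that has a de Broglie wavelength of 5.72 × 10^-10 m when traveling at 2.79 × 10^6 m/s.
4.15 × 10^-31 kg

From the de Broglie relation λ = h/(mv), we solve for m:

m = h/(λv)
m = (6.626 × 10^-34 J·s) / (5.72 × 10^-10 m × 2.79 × 10^6 m/s)
m = 4.15 × 10^-31 kg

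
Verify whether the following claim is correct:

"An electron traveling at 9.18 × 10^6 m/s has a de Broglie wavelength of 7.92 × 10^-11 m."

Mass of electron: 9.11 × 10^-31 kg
True

The claim is correct.

Using λ = h/(mv):
λ = (6.626 × 10^-34 J·s) / (9.11 × 10^-31 kg × 9.18 × 10^6 m/s)
λ = 7.92 × 10^-11 m

This matches the claimed value.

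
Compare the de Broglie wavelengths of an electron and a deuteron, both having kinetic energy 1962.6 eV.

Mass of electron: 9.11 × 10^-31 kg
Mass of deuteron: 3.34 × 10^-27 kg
The electron has the longer wavelength.

Using λ = h/√(2mKE):

For electron: λ₁ = h/√(2m₁KE) = 2.77 × 10^-11 m
For deuteron: λ₂ = h/√(2m₂KE) = 4.57 × 10^-13 m

Since λ ∝ 1/√m at constant kinetic energy, the lighter particle has the longer wavelength.

The electron has the longer de Broglie wavelength.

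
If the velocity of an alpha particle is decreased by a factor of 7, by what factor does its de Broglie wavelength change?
The wavelength increases by a factor of 7.

From λ = h/(mv), the wavelength is inversely proportional to velocity:

λ ∝ 1/v

If v → v/7, then λ → 7λ

When velocity is decreased by a factor of 7, the wavelength increases by a factor of 7.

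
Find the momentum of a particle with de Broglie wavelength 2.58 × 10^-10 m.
2.57 × 10^-24 kg·m/s

From the de Broglie relation λ = h/p, we solve for p:

p = h/λ
p = (6.626 × 10^-34 J·s) / (2.58 × 10^-10 m)
p = 2.57 × 10^-24 kg·m/s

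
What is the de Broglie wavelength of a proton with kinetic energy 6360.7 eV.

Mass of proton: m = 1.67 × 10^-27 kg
3.59 × 10^-13 m

Using λ = h/√(2mKE):

First convert KE to Joules: KE = 6360.7 eV = 1.019 × 10^-15 J

λ = h/√(2mKE)
λ = (6.626 × 10^-34 J·s) / √(2 × 1.67 × 10^-27 kg × 1.019 × 10^-15 J)
λ = 3.59 × 10^-13 m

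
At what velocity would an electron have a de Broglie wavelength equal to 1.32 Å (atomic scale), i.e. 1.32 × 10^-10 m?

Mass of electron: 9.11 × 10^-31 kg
5.51 × 10^6 m/s

From λ = h/(mv), solve for v:

v = h/(mλ)
v = (6.626 × 10^-34 J·s) / (9.11 × 10^-31 kg × 1.32 × 10^-10 m)
v = 5.51 × 10^6 m/s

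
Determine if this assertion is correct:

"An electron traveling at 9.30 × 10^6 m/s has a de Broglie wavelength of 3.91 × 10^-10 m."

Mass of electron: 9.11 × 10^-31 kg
False

The claim is incorrect.

Using λ = h/(mv):
λ = (6.626 × 10^-34 J·s) / (9.11 × 10^-31 kg × 9.30 × 10^6 m/s)
λ = 7.82 × 10^-11 m

The actual wavelength differs from the claimed 3.91 × 10^-10 m.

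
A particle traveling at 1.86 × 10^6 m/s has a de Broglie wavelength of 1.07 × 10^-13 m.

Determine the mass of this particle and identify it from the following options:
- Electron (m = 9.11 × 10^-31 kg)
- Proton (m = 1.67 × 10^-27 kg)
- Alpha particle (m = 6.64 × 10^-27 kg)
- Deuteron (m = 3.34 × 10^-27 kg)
The particle is a deuteron.

From λ = h/(mv), solve for mass:

m = h/(λv)
m = (6.626 × 10^-34 J·s) / (1.07 × 10^-13 m × 1.86 × 10^6 m/s)
m = 3.33 × 10^-27 kg

Comparing with the listed masses, this is closest to a deuteron.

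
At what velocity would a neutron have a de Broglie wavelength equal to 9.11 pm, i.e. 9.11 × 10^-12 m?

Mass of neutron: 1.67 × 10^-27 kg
4.36 × 10^4 m/s

From λ = h/(mv), solve for v:

v = h/(mλ)
v = (6.626 × 10^-34 J·s) / (1.67 × 10^-27 kg × 9.11 × 10^-12 m)
v = 4.36 × 10^4 m/s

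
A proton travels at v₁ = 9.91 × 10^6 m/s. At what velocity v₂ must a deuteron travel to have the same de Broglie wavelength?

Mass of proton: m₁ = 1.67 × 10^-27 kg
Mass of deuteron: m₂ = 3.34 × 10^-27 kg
v₂ = 4.96 × 10^6 m/s

For equal de Broglie wavelengths: λ₁ = λ₂

h/(m₁v₁) = h/(m₂v₂)
m₁v₁ = m₂v₂
v₂ = v₁ · (m₁/m₂)

v₂ = 9.91 × 10^6 m/s × (1.67 × 10^-27 kg / 3.34 × 10^-27 kg)
v₂ = 4.96 × 10^6 m/s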